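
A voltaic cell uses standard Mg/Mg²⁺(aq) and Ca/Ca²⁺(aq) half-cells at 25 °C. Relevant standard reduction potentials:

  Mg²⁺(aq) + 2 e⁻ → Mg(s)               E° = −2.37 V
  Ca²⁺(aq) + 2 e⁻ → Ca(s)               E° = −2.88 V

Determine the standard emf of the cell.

Of the two couples in this cell, the one with the more positive reduction potential is reduced at the cathode: here that is Mg²⁺/Mg (−2.37 V); Ca²⁺/Ca (−2.88 V) is the anode.
E°cell = E°(cathode) − E°(anode) = −2.37 − (−2.88) = +0.51 V.

+0.51 V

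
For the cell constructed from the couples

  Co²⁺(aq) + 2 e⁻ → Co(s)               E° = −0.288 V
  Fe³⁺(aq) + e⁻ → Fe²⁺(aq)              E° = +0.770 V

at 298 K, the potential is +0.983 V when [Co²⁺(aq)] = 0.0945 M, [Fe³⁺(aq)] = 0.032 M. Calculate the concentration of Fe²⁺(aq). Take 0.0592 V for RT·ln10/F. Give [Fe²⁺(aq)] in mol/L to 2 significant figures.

Fe³⁺/Fe²⁺ is the cathode (higher E°); E°cell = +0.770 − (−0.288) = +1.058 V with n = 2.
Rearranging E = E° − (0.0592/n)·log Q gives log Q = 2(+1.058 − (+0.983))/0.0592 = 2.534.
For 2 Fe³⁺(aq) + Co(s) → 2 Fe²⁺(aq) + Co²⁺(aq), the reaction quotient is Q = ([Fe²⁺(aq)]^2·[Co²⁺(aq)]) / [Fe³⁺(aq)]^2.
Isolating [Fe²⁺(aq)] in Q = 10^{2.534} yields log [Fe²⁺(aq)] = 0.284, i.e. 1.9 M.

1.9 M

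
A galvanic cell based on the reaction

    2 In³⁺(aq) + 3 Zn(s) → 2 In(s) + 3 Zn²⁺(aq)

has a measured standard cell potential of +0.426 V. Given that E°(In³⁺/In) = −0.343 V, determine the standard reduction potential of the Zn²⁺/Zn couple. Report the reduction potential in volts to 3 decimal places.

In the reaction as written the In³⁺/In couple is reduced (cathode) and Zn²⁺/Zn is oxidized (anode), so E°cell = E°(In³⁺/In) − E°(Zn²⁺/Zn).
E°(Zn²⁺/Zn) = E°(cathode) − E°cell = −0.343 − (+0.426) = −0.769 V.

−0.769 V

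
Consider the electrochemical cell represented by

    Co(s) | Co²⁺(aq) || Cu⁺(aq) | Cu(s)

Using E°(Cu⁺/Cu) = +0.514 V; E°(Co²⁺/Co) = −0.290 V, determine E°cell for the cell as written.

+0.804 V

By convention the left-hand electrode in cell notation is the anode (oxidation) and the right-hand electrode is the cathode (reduction).
E°cell = E°(right) − E°(left) = +0.514 − (−0.290) = +0.804 V.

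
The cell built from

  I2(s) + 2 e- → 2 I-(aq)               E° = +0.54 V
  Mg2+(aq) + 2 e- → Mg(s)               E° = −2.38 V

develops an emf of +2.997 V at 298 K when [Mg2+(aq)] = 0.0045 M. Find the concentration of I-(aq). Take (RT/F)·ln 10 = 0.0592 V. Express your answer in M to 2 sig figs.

With I₂/I⁻ at the cathode and Mg²⁺/Mg at the anode, E°cell = +0.54 − (−2.38) = +2.92 V (n = 2).
Rearranging E = E° − (0.0592/n)·log Q gives log Q = 2(+2.92 − (+2.997))/0.0592 = −2.601.
The balanced reaction is I2(s) + Mg(s) → 2 I-(aq) + Mg2+(aq), so Q = [I-(aq)]^2·[Mg2+(aq)].
Substituting the known concentrations and solving, log [I-(aq)] = −0.127 and [I-(aq)] = 0.75 M.

0.75 M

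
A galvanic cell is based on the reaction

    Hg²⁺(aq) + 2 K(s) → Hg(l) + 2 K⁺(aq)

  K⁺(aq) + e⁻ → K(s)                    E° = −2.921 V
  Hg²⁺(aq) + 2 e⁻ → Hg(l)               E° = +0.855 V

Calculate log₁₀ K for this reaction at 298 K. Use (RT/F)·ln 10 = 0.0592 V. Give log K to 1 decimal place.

log K = 127.6

The Hg²⁺/Hg couple is reduced (cathode); E°cell = +0.855 − (−2.921) = +3.776 V with n = 2.
At equilibrium E = 0, so log K = nE°cell / 0.0592 = (2)(+3.776) / 0.0592 = 127.6.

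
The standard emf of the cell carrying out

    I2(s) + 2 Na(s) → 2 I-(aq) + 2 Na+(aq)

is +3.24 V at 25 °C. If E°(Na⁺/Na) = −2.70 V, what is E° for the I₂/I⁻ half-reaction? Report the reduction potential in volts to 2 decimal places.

+0.54 V

In the reaction as written the I₂/I⁻ couple is reduced (cathode) and Na⁺/Na is oxidized (anode), so E°cell = E°(I₂/I⁻) − E°(Na⁺/Na).
E°(I₂/I⁻) = E°cell + E°(anode) = +3.24 + (−2.70) = +0.54 V.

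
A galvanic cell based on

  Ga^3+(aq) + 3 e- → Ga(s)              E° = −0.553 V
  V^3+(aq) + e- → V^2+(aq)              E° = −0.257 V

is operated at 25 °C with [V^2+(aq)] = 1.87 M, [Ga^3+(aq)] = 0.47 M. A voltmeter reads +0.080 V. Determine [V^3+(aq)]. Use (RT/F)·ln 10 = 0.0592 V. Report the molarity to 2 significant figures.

V³⁺/V²⁺ is the cathode (higher E°); E°cell = −0.257 − (−0.553) = +0.296 V with n = 3.
Rearranging E = E° − (0.0592/n)·log Q gives log Q = 3(+0.296 − (+0.080))/0.0592 = 10.946.
The balanced reaction is 3 V^3+(aq) + Ga(s) → 3 V^2+(aq) + Ga^3+(aq), so Q = ([V^2+(aq)]^3·[Ga^3+(aq)]) / [V^3+(aq)]^3.
Isolating [V^3+(aq)] in Q = 10^{10.946} yields log [V^3+(aq)] = −3.486, i.e. 0.00033 M.

0.00033 M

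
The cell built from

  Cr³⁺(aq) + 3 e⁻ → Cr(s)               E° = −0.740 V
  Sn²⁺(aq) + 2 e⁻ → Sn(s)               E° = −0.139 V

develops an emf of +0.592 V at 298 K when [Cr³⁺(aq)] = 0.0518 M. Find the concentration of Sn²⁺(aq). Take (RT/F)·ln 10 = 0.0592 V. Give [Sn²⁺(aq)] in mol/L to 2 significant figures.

0.069 M

The Sn²⁺/Sn couple has the larger reduction potential, so it is the cathode: E°cell = −0.139 − (−0.740) = +0.601 V and n = 6.
From the Nernst equation, log Q = n(E° − E)/0.0592 = 6·(+0.601 − (+0.592))/0.0592 = 0.912.
The balanced reaction is 3 Sn²⁺(aq) + 2 Cr(s) → 3 Sn(s) + 2 Cr³⁺(aq), so Q = [Cr³⁺(aq)]^2 / [Sn²⁺(aq)]^3.
Substituting the known concentrations and solving, log [Sn²⁺(aq)] = −1.161 and [Sn²⁺(aq)] = 0.069 M.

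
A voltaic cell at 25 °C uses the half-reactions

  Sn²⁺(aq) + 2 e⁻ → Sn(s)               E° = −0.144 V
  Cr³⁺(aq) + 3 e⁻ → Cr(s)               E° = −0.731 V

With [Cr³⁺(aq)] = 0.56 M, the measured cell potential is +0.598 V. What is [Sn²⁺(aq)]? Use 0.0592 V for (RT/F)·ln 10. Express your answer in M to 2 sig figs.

The Sn²⁺/Sn couple has the larger reduction potential, so it is the cathode: E°cell = −0.144 − (−0.731) = +0.587 V and n = 6.
From the Nernst equation, log Q = n(E° − E)/0.0592 = 6·(+0.587 − (+0.598))/0.0592 = −1.115.
For 3 Sn²⁺(aq) + 2 Cr(s) → 3 Sn(s) + 2 Cr³⁺(aq), the reaction quotient is Q = [Cr³⁺(aq)]^2 / [Sn²⁺(aq)]^3.
Isolating [Sn²⁺(aq)] in Q = 10^{−1.115} yields log [Sn²⁺(aq)] = 0.204, i.e. 1.6 M.

1.6 M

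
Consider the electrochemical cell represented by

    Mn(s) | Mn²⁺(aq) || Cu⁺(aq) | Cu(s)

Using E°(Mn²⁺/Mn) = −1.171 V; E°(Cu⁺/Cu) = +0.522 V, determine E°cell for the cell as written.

+1.693 V

By convention the left-hand electrode in cell notation is the anode (oxidation) and the right-hand electrode is the cathode (reduction).
E°cell = E°(right) − E°(left) = +0.522 − (−1.171) = +1.693 V.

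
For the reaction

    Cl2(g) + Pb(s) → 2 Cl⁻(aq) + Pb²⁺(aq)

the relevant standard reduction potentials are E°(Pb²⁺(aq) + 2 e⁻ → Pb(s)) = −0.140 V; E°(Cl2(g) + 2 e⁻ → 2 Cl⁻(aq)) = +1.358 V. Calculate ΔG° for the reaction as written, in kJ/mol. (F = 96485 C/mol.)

In the reaction as written Cl2(g) is reduced, so the Cl₂/Cl⁻ couple is the cathode and Pb²⁺/Pb is the anode.
E°cell = +1.358 − (−0.140) = +1.498 V; balancing electrons gives n = 2.
ΔG° = −nFE°cell = −(2)(96485)(+1.498) J/mol = −289 kJ/mol.

−289 kJ/mol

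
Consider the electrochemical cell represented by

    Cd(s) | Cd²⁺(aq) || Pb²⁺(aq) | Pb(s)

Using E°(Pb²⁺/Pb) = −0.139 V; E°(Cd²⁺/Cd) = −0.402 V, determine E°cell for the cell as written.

By convention the left-hand electrode in cell notation is the anode (oxidation) and the right-hand electrode is the cathode (reduction).
E°cell = E°(right) − E°(left) = −0.139 − (−0.402) = +0.263 V.

+0.263 V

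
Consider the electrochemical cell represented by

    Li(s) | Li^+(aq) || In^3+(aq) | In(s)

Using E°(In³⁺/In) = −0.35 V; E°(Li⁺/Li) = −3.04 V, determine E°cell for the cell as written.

+2.69 V

By convention the left-hand electrode in cell notation is the anode (oxidation) and the right-hand electrode is the cathode (reduction).
E°cell = E°(right) − E°(left) = −0.35 − (−3.04) = +2.69 V.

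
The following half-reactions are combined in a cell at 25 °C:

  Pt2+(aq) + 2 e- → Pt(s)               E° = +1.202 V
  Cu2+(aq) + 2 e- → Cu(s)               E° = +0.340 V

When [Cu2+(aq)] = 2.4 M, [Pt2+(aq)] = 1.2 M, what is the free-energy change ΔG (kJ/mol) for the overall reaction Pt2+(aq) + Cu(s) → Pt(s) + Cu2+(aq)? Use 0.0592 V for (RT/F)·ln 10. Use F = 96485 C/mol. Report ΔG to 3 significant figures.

The standard cell potential is +1.202 − (+0.340) = +0.862 V, with n = 2 electrons in the balanced equation.
The reaction quotient is [Cu2+(aq)] / [Pt2+(aq)] = 2; by Nernst, E = +0.862 − (0.0592/2)(0.301) = +0.8531 V.
Finally ΔG = −nFE = −(2)(96485 C/mol)(+0.8531 V) = −165 kJ/mol.

−165 kJ/mol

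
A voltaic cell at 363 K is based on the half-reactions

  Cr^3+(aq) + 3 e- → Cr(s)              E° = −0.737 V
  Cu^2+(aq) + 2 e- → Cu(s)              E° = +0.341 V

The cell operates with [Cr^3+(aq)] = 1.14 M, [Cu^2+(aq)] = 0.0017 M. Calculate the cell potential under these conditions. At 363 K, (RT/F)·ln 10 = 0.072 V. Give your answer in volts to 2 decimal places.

+0.98 V

The Cu²⁺/Cu couple has the more positive E°, so it is the cathode; Cr³⁺/Cr is the anode.
The standard potential is +0.341 − (−0.737) = +1.078 V and the balanced reaction transfers n = 6 electrons.
For the overall reaction 3 Cu^2+(aq) + 2 Cr(s) → 3 Cu(s) + 2 Cr^3+(aq), Q = [Cr^3+(aq)]^2 / [Cu^2+(aq)]^3 = 2.65×10^8, giving log Q = 8.422.
Applying E = E° − (RT ln10/nF)·log Q gives +1.078 − (0.072/6)(8.422) = +0.98 V.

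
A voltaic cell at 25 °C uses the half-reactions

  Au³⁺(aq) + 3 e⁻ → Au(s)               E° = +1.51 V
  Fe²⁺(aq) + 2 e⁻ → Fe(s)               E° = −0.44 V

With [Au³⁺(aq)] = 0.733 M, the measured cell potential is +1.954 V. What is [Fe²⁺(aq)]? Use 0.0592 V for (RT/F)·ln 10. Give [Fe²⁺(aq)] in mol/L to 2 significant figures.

0.60 M

With Au³⁺/Au at the cathode and Fe²⁺/Fe at the anode, E°cell = +1.51 − (−0.44) = +1.95 V (n = 6).
Rearranging E = E° − (0.0592/n)·log Q gives log Q = 6(+1.95 − (+1.954))/0.0592 = −0.405.
For 2 Au³⁺(aq) + 3 Fe(s) → 2 Au(s) + 3 Fe²⁺(aq), the reaction quotient is Q = [Fe²⁺(aq)]^3 / [Au³⁺(aq)]^2.
Substituting the known concentrations and solving, log [Fe²⁺(aq)] = −0.225 and [Fe²⁺(aq)] = 0.60 M.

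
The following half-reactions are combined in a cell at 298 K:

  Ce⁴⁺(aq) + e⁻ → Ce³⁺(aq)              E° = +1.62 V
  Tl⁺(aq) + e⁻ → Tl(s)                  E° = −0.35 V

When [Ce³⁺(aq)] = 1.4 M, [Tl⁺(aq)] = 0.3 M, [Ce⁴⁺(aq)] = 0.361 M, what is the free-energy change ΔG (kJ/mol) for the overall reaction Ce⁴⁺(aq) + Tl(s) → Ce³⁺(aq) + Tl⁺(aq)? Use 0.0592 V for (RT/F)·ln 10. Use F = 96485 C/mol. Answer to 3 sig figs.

−190 kJ/mol

E°cell = +1.62 − (−0.35) = +1.97 V; the balanced reaction transfers n = 1 electron.
Q = ([Ce³⁺(aq)]·[Tl⁺(aq)]) / [Ce⁴⁺(aq)] = 1.16, so log Q = 0.066 and E = +1.97 − (0.0592/1)(0.066) = +1.9661 V.
Finally ΔG = −nFE = −(1)(96485 C/mol)(+1.9661 V) = −190 kJ/mol.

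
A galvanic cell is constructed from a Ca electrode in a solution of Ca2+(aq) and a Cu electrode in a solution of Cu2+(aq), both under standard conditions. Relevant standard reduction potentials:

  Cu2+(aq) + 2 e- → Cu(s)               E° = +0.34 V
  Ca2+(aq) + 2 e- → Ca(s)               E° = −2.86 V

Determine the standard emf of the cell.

+3.20 V

Of the two couples in this cell, the one with the more positive reduction potential is reduced at the cathode: here that is Cu²⁺/Cu (+0.34 V); Ca²⁺/Ca (−2.86 V) is the anode.
E°cell = E°(cathode) − E°(anode) = +0.34 − (−2.86) = +3.20 V.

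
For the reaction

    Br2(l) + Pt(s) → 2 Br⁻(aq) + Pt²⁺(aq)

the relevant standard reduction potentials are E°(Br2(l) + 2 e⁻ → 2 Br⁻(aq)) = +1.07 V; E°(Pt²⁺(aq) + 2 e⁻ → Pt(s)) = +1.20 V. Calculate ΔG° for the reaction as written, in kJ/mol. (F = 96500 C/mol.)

In the reaction as written Br2(l) is reduced, so the Br₂/Br⁻ couple is the cathode and Pt²⁺/Pt is the anode.
E°cell = +1.07 − (+1.20) = −0.13 V; balancing electrons gives n = 2.
ΔG° = −nFE°cell = −(2)(96500)(−0.13) J/mol = +25.1 kJ/mol.

+25.1 kJ/mol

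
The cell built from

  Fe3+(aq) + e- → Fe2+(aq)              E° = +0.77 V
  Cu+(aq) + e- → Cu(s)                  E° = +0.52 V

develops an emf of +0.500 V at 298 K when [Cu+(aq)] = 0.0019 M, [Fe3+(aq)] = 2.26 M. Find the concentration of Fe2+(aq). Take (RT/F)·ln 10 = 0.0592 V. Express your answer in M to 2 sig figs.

The Fe³⁺/Fe²⁺ couple has the larger reduction potential, so it is the cathode: E°cell = +0.77 − (+0.52) = +0.25 V and n = 1.
Since E = E° − (0.0592/n)·log Q, log Q = n(E° − E)/0.0592 = −4.223.
Balancing electrons gives Fe3+(aq) + Cu(s) → Fe2+(aq) + Cu+(aq); thus Q = ([Fe2+(aq)]·[Cu+(aq)]) / [Fe3+(aq)].
Substituting the known concentrations and solving, log [Fe2+(aq)] = −1.148 and [Fe2+(aq)] = 0.071 M.

0.071 M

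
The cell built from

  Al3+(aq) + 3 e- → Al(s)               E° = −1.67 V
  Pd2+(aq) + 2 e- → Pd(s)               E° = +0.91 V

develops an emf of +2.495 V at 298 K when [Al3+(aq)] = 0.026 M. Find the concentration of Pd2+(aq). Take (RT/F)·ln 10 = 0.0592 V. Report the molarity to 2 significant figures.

Pd²⁺/Pd is the cathode (higher E°); E°cell = +0.91 − (−1.67) = +2.58 V with n = 6.
Since E = E° − (0.0592/n)·log Q, log Q = n(E° − E)/0.0592 = 8.615.
For 3 Pd2+(aq) + 2 Al(s) → 3 Pd(s) + 2 Al3+(aq), the reaction quotient is Q = [Al3+(aq)]^2 / [Pd2+(aq)]^3.
Isolating [Pd2+(aq)] in Q = 10^{8.615} yields log [Pd2+(aq)] = −3.928, i.e. 0.00012 M.

0.00012 M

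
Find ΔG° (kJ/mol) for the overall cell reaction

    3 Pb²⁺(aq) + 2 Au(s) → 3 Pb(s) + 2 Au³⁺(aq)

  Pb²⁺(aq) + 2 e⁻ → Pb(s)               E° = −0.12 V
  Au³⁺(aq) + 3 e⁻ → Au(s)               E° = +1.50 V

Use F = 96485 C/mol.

In the reaction as written Pb²⁺(aq) is reduced, so the Pb²⁺/Pb couple is the cathode and Au³⁺/Au is the anode.
E°cell = −0.12 − (+1.50) = −1.62 V; balancing electrons gives n = 6.
ΔG° = −nFE°cell = −(6)(96485)(−1.62) J/mol = +938 kJ/mol.

+938 kJ/mol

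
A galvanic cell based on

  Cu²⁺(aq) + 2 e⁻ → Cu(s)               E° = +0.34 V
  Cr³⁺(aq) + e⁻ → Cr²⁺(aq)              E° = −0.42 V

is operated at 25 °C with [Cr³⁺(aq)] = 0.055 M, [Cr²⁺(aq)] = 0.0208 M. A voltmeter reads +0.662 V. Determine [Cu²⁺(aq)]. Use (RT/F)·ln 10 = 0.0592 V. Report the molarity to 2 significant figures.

0.0034 M

Cu²⁺/Cu is the cathode (higher E°); E°cell = +0.34 − (−0.42) = +0.76 V with n = 2.
Rearranging E = E° − (0.0592/n)·log Q gives log Q = 2(+0.76 − (+0.662))/0.0592 = 3.311.
For Cu²⁺(aq) + 2 Cr²⁺(aq) → Cu(s) + 2 Cr³⁺(aq), the reaction quotient is Q = [Cr³⁺(aq)]^2 / ([Cu²⁺(aq)]·[Cr²⁺(aq)]^2).
Substituting the known concentrations and solving, log [Cu²⁺(aq)] = −2.466 and [Cu²⁺(aq)] = 0.0034 M.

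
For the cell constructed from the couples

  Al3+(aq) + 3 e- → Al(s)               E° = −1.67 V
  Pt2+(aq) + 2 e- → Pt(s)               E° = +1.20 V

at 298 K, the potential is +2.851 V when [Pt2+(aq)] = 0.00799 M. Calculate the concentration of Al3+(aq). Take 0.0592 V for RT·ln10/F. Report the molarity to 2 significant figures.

Pt²⁺/Pt is the cathode (higher E°); E°cell = +1.20 − (−1.67) = +2.87 V with n = 6.
Since E = E° − (0.0592/n)·log Q, log Q = n(E° − E)/0.0592 = 1.926.
For 3 Pt2+(aq) + 2 Al(s) → 3 Pt(s) + 2 Al3+(aq), the reaction quotient is Q = [Al3+(aq)]^2 / [Pt2+(aq)]^3.
Solving for the unknown gives log [Al3+(aq)] = −2.183, so [Al3+(aq)] ≈ 0.0066 M.

0.0066 M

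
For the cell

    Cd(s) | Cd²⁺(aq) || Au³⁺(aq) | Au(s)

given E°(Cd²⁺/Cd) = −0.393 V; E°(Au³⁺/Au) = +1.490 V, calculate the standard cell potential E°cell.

By convention the left-hand electrode in cell notation is the anode (oxidation) and the right-hand electrode is the cathode (reduction).
E°cell = E°(right) − E°(left) = +1.490 − (−0.393) = +1.883 V.

+1.883 V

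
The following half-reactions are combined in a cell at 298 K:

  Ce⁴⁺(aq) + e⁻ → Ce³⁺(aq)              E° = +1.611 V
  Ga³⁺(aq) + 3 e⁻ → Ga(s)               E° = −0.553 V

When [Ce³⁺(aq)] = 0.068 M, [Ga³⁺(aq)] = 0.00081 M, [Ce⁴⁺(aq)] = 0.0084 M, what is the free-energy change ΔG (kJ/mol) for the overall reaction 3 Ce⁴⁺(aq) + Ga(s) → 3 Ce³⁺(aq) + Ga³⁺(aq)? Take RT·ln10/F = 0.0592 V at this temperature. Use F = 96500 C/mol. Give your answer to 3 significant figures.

−629 kJ/mol

The standard cell potential is +1.611 − (−0.553) = +2.164 V, with n = 3 electrons in the balanced equation.
Q = ([Ce³⁺(aq)]^3·[Ga³⁺(aq)]) / [Ce⁴⁺(aq)]^3 = 0.43, so log Q = −0.367 and E = +2.164 − (0.0592/3)(−0.367) = +2.1712 V.
Finally ΔG = −nFE = −(3)(96500 C/mol)(+2.1712 V) = −629 kJ/mol.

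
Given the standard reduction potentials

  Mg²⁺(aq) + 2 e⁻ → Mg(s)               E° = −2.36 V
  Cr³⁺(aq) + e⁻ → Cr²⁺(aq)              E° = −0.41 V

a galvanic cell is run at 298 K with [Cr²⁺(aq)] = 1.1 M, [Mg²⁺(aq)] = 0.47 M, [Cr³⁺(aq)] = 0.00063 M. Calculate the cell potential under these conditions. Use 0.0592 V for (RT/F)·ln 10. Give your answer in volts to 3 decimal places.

Cr³⁺/Cr²⁺ is reduced (cathode, E° = −0.41 V) and Mg²⁺/Mg is oxidized (anode).
E°cell = −0.41 − (−2.36) = +1.95 V, with n = 2 electrons transferred.
For the overall reaction 2 Cr³⁺(aq) + Mg(s) → 2 Cr²⁺(aq) + Mg²⁺(aq), Q = ([Cr²⁺(aq)]^2·[Mg²⁺(aq)]) / [Cr³⁺(aq)]^2 = 1.43×10^6, giving log Q = 6.156.
Applying E = E° − (RT ln10/nF)·log Q gives +1.95 − (0.0592/2)(6.156) = +1.768 V.

+1.768 V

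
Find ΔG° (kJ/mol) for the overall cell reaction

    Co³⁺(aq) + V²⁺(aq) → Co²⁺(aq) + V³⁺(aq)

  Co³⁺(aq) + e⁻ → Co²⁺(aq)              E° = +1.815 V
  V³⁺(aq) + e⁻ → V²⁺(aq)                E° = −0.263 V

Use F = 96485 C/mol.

In the reaction as written Co³⁺(aq) is reduced, so the Co³⁺/Co²⁺ couple is the cathode and V³⁺/V²⁺ is the anode.
E°cell = +1.815 − (−0.263) = +2.078 V; balancing electrons gives n = 1.
ΔG° = −nFE°cell = −(1)(96485)(+2.078) J/mol = −200 kJ/mol.

−200 kJ/mol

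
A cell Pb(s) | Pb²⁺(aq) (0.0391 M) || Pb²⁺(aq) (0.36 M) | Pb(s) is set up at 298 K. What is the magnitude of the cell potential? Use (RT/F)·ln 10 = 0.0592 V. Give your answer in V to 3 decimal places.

0.029 V

For a concentration cell E°cell = 0, since both electrodes use the same couple.
The compartment with the higher Pb²⁺(aq) concentration (0.36 M) acts as the cathode; ions are reduced there and produced at the dilute (0.0391 M) anode.
With n = 2, Ecell = −(0.0592/2)·log([dilute]/[conc]) = −(0.0592/2)·log(0.0391/0.36) = +0.029 V.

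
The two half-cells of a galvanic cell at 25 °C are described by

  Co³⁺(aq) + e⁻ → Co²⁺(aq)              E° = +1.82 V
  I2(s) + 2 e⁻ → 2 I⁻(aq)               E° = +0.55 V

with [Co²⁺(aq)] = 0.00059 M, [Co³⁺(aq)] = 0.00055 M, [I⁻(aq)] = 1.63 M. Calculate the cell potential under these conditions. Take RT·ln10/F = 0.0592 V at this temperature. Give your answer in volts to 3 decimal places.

Co³⁺/Co²⁺ is reduced (cathode, E° = +1.82 V) and I₂/I⁻ is oxidized (anode).
The standard potential is +1.82 − (+0.55) = +1.27 V and the balanced reaction transfers n = 2 electrons.
For the overall reaction 2 Co³⁺(aq) + 2 I⁻(aq) → 2 Co²⁺(aq) + I2(s), Q = [Co²⁺(aq)]^2 / ([Co³⁺(aq)]^2·[I⁻(aq)]^2) = 0.433, giving log Q = −0.363.
E = E° − (0.0592/n)·log Q = +1.27 − (0.0592/2)(−0.363) = +1.281 V.

+1.281 V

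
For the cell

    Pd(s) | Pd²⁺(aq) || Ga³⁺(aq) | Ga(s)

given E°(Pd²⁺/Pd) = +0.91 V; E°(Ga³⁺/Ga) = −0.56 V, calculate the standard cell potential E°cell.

By convention the left-hand electrode in cell notation is the anode (oxidation) and the right-hand electrode is the cathode (reduction).
E°cell = E°(right) − E°(left) = −0.56 − (+0.91) = −1.47 V.
The negative sign shows that, as written, the cell would require an external voltage to drive the reaction.

−1.47 V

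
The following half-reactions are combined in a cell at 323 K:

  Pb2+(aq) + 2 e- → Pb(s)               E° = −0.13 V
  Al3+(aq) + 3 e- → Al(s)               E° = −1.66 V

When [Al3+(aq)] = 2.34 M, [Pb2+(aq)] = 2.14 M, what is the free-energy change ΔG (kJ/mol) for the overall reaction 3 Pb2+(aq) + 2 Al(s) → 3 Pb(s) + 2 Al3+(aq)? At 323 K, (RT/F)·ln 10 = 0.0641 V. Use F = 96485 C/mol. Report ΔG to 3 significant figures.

The standard cell potential is −0.13 − (−1.66) = +1.53 V, with n = 6 electrons in the balanced equation.
The reaction quotient is [Al3+(aq)]^2 / [Pb2+(aq)]^3 = 0.559; by Nernst, E = +1.53 − (0.0641/6)(−0.253) = +1.5327 V.
Then ΔG = −nFE = −6 × 96485 × +1.5327 J/mol = −887 kJ/mol.

−887 kJ/mol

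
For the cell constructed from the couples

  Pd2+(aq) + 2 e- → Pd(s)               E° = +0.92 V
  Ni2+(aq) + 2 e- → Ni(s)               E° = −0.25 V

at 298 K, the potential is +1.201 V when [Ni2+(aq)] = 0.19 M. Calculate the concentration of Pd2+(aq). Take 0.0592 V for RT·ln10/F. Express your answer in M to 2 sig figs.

2.1 M

The Pd²⁺/Pd couple has the larger reduction potential, so it is the cathode: E°cell = +0.92 − (−0.25) = +1.17 V and n = 2.
Since E = E° − (0.0592/n)·log Q, log Q = n(E° − E)/0.0592 = −1.047.
For Pd2+(aq) + Ni(s) → Pd(s) + Ni2+(aq), the reaction quotient is Q = [Ni2+(aq)] / [Pd2+(aq)].
Substituting the known concentrations and solving, log [Pd2+(aq)] = 0.326 and [Pd2+(aq)] = 2.1 M.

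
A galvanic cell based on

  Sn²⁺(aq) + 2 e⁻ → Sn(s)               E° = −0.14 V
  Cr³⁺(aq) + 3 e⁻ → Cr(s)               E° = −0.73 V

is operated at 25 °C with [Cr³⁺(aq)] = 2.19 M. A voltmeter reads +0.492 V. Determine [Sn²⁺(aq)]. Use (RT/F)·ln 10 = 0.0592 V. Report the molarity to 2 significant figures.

0.00082 M

The Sn²⁺/Sn couple has the larger reduction potential, so it is the cathode: E°cell = −0.14 − (−0.73) = +0.59 V and n = 6.
Since E = E° − (0.0592/n)·log Q, log Q = n(E° − E)/0.0592 = 9.932.
Balancing electrons gives 3 Sn²⁺(aq) + 2 Cr(s) → 3 Sn(s) + 2 Cr³⁺(aq); thus Q = [Cr³⁺(aq)]^2 / [Sn²⁺(aq)]^3.
Isolating [Sn²⁺(aq)] in Q = 10^{9.932} yields log [Sn²⁺(aq)] = −3.084, i.e. 0.00082 M.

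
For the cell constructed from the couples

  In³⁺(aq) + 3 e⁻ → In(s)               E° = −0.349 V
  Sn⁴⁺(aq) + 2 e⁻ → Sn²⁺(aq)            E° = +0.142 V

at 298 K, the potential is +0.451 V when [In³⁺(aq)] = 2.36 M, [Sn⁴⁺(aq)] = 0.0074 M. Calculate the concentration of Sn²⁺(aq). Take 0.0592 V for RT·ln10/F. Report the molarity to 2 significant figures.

The Sn⁴⁺/Sn²⁺ couple has the larger reduction potential, so it is the cathode: E°cell = +0.142 − (−0.349) = +0.491 V and n = 6.
From the Nernst equation, log Q = n(E° − E)/0.0592 = 6·(+0.491 − (+0.451))/0.0592 = 4.054.
Balancing electrons gives 3 Sn⁴⁺(aq) + 2 In(s) → 3 Sn²⁺(aq) + 2 In³⁺(aq); thus Q = ([Sn²⁺(aq)]^3·[In³⁺(aq)]^2) / [Sn⁴⁺(aq)]^3.
Isolating [Sn²⁺(aq)] in Q = 10^{4.054} yields log [Sn²⁺(aq)] = −1.028, i.e. 0.094 M.

0.094 M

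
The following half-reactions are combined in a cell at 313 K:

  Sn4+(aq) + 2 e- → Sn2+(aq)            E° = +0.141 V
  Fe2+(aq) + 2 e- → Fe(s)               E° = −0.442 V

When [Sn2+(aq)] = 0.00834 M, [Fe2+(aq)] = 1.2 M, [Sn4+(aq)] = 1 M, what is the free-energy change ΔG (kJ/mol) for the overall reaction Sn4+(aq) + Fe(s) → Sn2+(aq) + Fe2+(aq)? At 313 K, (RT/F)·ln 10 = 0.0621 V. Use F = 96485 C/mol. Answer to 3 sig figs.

E°cell = +0.141 − (−0.442) = +0.583 V; the balanced reaction transfers n = 2 electrons.
Q = ([Sn2+(aq)]·[Fe2+(aq)]) / [Sn4+(aq)] = 0.01, so log Q = −2.000 and E = +0.583 − (0.0621/2)(−2.000) = +0.6451 V.
ΔG = −nFE = −(2)(96485)(+0.6451) J/mol = −124 kJ/mol.

−124 kJ/mol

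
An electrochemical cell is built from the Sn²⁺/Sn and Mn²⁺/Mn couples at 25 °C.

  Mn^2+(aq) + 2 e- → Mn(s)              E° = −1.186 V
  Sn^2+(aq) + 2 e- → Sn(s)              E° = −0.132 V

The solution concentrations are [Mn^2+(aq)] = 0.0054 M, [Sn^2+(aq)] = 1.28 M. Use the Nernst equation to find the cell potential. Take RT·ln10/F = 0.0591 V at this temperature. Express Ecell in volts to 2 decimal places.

Since E°(Sn²⁺/Sn) > E°(Mn²⁺/Mn), Sn²⁺/Sn serves as the cathode.
E°cell = −0.132 − (−1.186) = +1.054 V, with n = 2 electrons transferred.
For the overall reaction Sn^2+(aq) + Mn(s) → Sn(s) + Mn^2+(aq), Q = [Mn^2+(aq)] / [Sn^2+(aq)] = 0.00422, giving log Q = −2.375.
Applying E = E° − (RT ln10/nF)·log Q gives +1.054 − (0.0591/2)(−2.375) = +1.12 V.

+1.12 V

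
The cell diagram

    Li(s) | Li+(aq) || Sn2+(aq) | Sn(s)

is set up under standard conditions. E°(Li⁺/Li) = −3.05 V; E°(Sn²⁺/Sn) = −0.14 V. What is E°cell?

+2.91 V

By convention the left-hand electrode in cell notation is the anode (oxidation) and the right-hand electrode is the cathode (reduction).
E°cell = E°(right) − E°(left) = −0.14 − (−3.05) = +2.91 V.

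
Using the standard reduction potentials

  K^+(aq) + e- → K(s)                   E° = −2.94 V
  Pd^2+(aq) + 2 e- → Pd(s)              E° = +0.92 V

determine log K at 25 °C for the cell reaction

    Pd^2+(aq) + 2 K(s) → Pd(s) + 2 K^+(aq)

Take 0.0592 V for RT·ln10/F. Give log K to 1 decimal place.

The Pd²⁺/Pd couple is reduced (cathode); E°cell = +0.92 − (−2.94) = +3.86 V with n = 2.
At equilibrium E = 0, so log K = nE°cell / 0.0592 = (2)(+3.86) / 0.0592 = 130.4.

log K = 130.4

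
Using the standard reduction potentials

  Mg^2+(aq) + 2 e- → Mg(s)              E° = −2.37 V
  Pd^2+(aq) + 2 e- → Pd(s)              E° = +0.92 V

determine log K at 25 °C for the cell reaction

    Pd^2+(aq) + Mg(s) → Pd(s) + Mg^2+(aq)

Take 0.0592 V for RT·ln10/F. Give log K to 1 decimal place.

log K = 111.1

The Pd²⁺/Pd couple is reduced (cathode); E°cell = +0.92 − (−2.37) = +3.29 V with n = 2.
At equilibrium E = 0, so log K = nE°cell / 0.0592 = (2)(+3.29) / 0.0592 = 111.1.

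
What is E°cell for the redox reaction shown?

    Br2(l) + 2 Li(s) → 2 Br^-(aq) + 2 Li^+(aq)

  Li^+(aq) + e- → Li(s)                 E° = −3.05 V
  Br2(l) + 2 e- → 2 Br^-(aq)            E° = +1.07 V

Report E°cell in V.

Br2(l) gains electrons, so the Br₂/Br⁻ couple is the cathode; the Li⁺/Li couple is the anode.
E°cell = E°(cathode) − E°(anode) = +1.07 − (−3.05) = +4.12 V.
The positive value indicates the reaction is spontaneous as written.

+4.12 V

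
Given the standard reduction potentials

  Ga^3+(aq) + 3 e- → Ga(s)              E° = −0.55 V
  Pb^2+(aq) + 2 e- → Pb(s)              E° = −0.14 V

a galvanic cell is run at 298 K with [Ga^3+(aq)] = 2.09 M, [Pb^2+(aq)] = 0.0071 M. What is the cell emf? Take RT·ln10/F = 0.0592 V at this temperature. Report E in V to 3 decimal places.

Pb²⁺/Pb is reduced (cathode, E° = −0.14 V) and Ga³⁺/Ga is oxidized (anode).
E°cell = E°cat − E°an = −0.14 − (−0.55) = +0.41 V; n = 6.
For the overall reaction 3 Pb^2+(aq) + 2 Ga(s) → 3 Pb(s) + 2 Ga^3+(aq), Q = [Ga^3+(aq)]^2 / [Pb^2+(aq)]^3 = 1.22×10^7, giving log Q = 7.087.
Applying E = E° − (RT ln10/nF)·log Q gives +0.41 − (0.0592/6)(7.087) = +0.340 V.

+0.340 V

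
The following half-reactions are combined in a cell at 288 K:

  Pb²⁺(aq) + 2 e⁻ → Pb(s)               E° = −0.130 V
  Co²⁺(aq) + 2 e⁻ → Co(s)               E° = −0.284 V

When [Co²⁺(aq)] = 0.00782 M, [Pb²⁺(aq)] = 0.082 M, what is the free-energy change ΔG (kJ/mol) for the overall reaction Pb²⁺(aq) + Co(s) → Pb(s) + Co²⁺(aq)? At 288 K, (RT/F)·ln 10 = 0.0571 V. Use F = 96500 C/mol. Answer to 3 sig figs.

With Pb²⁺/Pb reduced at the cathode, E°cell = −0.130 − (−0.284) = +0.154 V and n = 2.
Q = [Co²⁺(aq)] / [Pb²⁺(aq)] = 0.0954, so log Q = −1.021 and E = +0.154 − (0.0571/2)(−1.021) = +0.1831 V.
ΔG = −nFE = −(2)(96500)(+0.1831) J/mol = −35.3 kJ/mol.

−35.3 kJ/mol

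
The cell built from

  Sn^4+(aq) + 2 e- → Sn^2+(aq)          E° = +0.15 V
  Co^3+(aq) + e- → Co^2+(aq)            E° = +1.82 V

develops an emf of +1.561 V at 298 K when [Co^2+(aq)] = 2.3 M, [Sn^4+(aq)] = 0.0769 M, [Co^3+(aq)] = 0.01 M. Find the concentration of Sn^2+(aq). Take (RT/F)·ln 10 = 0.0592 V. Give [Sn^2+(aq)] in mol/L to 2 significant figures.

0.85 M

With Co³⁺/Co²⁺ at the cathode and Sn⁴⁺/Sn²⁺ at the anode, E°cell = +1.82 − (+0.15) = +1.67 V (n = 2).
Since E = E° − (0.0592/n)·log Q, log Q = n(E° − E)/0.0592 = 3.682.
For 2 Co^3+(aq) + Sn^2+(aq) → 2 Co^2+(aq) + Sn^4+(aq), the reaction quotient is Q = ([Co^2+(aq)]^2·[Sn^4+(aq)]) / ([Co^3+(aq)]^2·[Sn^2+(aq)]).
Substituting the known concentrations and solving, log [Sn^2+(aq)] = −0.073 and [Sn^2+(aq)] = 0.85 M.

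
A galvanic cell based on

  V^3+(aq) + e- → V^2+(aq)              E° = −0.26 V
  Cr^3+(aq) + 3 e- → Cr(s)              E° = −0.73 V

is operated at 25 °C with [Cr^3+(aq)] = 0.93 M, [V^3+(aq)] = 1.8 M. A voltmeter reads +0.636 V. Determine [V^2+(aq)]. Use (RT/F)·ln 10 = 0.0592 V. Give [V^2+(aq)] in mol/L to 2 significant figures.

V³⁺/V²⁺ is the cathode (higher E°); E°cell = −0.26 − (−0.73) = +0.47 V with n = 3.
From the Nernst equation, log Q = n(E° − E)/0.0592 = 3·(+0.47 − (+0.636))/0.0592 = −8.412.
The balanced reaction is 3 V^3+(aq) + Cr(s) → 3 V^2+(aq) + Cr^3+(aq), so Q = ([V^2+(aq)]^3·[Cr^3+(aq)]) / [V^3+(aq)]^3.
Isolating [V^2+(aq)] in Q = 10^{−8.412} yields log [V^2+(aq)] = −2.538, i.e. 0.0029 M.

0.0029 M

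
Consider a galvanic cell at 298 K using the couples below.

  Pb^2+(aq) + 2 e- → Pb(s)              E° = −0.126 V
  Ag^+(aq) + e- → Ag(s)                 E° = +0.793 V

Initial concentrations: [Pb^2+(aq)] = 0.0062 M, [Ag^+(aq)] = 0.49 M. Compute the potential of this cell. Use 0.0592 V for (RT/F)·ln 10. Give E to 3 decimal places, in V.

Since E°(Ag⁺/Ag) > E°(Pb²⁺/Pb), Ag⁺/Ag serves as the cathode.
E°cell = +0.793 − (−0.126) = +0.919 V, with n = 2 electrons transferred.
For the overall reaction 2 Ag^+(aq) + Pb(s) → 2 Ag(s) + Pb^2+(aq), Q = [Pb^2+(aq)] / [Ag^+(aq)]^2 = 0.0258, giving log Q = −1.588.
Applying E = E° − (RT ln10/nF)·log Q gives +0.919 − (0.0592/2)(−1.588) = +0.966 V.

+0.966 V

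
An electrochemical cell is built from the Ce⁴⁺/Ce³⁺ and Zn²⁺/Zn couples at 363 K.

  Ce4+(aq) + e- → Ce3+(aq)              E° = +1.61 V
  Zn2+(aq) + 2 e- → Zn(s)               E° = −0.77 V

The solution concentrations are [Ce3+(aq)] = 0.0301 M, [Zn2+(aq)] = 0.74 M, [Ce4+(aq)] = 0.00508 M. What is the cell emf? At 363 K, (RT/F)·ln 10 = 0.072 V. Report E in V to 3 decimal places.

Ce⁴⁺/Ce³⁺ is reduced (cathode, E° = +1.61 V) and Zn²⁺/Zn is oxidized (anode).
The standard potential is +1.61 − (−0.77) = +2.38 V and the balanced reaction transfers n = 2 electrons.
For the overall reaction 2 Ce4+(aq) + Zn(s) → 2 Ce3+(aq) + Zn2+(aq), Q = ([Ce3+(aq)]^2·[Zn2+(aq)]) / [Ce4+(aq)]^2 = 26, giving log Q = 1.415.
By the Nernst equation, E = +2.38 − (0.072/2)·(1.415) = +2.329 V.

+2.329 V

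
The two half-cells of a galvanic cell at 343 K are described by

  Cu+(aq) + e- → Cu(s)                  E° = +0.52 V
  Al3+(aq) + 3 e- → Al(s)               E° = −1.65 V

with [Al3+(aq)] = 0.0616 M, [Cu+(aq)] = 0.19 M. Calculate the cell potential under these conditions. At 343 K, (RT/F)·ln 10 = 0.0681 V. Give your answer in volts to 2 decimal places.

Cu⁺/Cu is reduced (cathode, E° = +0.52 V) and Al³⁺/Al is oxidized (anode).
E°cell = +0.52 − (−1.65) = +2.17 V, with n = 3 electrons transferred.
For the overall reaction 3 Cu+(aq) + Al(s) → 3 Cu(s) + Al3+(aq), Q = [Al3+(aq)] / [Cu+(aq)]^3 = 8.98, giving log Q = 0.953.
Applying E = E° − (RT ln10/nF)·log Q gives +2.17 − (0.0681/3)(0.953) = +2.15 V.

+2.15 V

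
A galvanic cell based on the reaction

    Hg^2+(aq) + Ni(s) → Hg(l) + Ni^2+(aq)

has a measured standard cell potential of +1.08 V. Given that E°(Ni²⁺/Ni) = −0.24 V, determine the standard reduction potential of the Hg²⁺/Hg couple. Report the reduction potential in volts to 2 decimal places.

In the reaction as written the Hg²⁺/Hg couple is reduced (cathode) and Ni²⁺/Ni is oxidized (anode), so E°cell = E°(Hg²⁺/Hg) − E°(Ni²⁺/Ni).
E°(Hg²⁺/Hg) = E°cell + E°(anode) = +1.08 + (−0.24) = +0.84 V.

+0.84 V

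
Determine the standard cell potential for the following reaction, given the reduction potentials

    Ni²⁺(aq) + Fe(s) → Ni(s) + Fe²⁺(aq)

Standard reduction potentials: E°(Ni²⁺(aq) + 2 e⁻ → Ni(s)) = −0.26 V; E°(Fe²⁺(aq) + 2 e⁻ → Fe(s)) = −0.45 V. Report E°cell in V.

In the reaction as written, Ni²⁺(aq) is reduced (cathode) and Fe²⁺(aq) is produced by oxidation at the anode.
E°cell = E°(cathode) − E°(anode) = −0.26 − (−0.45) = +0.19 V.

+0.19 V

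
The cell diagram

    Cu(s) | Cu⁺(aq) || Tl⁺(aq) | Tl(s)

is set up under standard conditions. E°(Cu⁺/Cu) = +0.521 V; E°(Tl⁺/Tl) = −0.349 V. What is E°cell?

By convention the left-hand electrode in cell notation is the anode (oxidation) and the right-hand electrode is the cathode (reduction).
E°cell = E°(right) − E°(left) = −0.349 − (+0.521) = −0.870 V.
The negative sign shows that, as written, the cell would require an external voltage to drive the reaction.

−0.870 V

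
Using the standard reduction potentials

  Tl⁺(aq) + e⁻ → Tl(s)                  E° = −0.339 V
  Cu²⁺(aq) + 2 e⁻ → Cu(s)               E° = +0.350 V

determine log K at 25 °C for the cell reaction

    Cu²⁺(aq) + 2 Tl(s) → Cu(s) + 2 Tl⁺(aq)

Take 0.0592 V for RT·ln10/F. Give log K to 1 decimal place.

The Cu²⁺/Cu couple is reduced (cathode); E°cell = +0.350 − (−0.339) = +0.689 V with n = 2.
At equilibrium E = 0, so log K = nE°cell / 0.0592 = (2)(+0.689) / 0.0592 = 23.3.

log K = 23.3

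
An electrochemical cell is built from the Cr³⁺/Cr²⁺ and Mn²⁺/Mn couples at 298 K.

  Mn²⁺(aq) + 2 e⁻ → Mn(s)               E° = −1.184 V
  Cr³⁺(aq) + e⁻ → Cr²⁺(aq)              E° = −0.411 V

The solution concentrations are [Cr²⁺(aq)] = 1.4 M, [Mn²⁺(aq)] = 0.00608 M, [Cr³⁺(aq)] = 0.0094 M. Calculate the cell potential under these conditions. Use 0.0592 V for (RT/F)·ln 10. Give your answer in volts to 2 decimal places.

+0.71 V

Since E°(Cr³⁺/Cr²⁺) > E°(Mn²⁺/Mn), Cr³⁺/Cr²⁺ serves as the cathode.
E°cell = E°cat − E°an = −0.411 − (−1.184) = +0.773 V; n = 2.
The balanced reaction is 2 Cr³⁺(aq) + Mn(s) → 2 Cr²⁺(aq) + Mn²⁺(aq), so Q = ([Cr²⁺(aq)]^2·[Mn²⁺(aq)]) / [Cr³⁺(aq)]^2 = 135 and log Q = 2.130.
Applying E = E° − (RT ln10/nF)·log Q gives +0.773 − (0.0592/2)(2.130) = +0.71 V.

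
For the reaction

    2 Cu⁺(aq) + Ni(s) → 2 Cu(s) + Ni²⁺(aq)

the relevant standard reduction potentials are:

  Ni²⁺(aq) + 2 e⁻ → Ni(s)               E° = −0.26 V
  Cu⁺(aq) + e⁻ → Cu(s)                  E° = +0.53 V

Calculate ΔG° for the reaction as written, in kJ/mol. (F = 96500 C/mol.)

In the reaction as written Cu⁺(aq) is reduced, so the Cu⁺/Cu couple is the cathode and Ni²⁺/Ni is the anode.
E°cell = +0.53 − (−0.26) = +0.79 V; balancing electrons gives n = 2.
ΔG° = −nFE°cell = −(2)(96500)(+0.79) J/mol = −152 kJ/mol.

−152 kJ/mol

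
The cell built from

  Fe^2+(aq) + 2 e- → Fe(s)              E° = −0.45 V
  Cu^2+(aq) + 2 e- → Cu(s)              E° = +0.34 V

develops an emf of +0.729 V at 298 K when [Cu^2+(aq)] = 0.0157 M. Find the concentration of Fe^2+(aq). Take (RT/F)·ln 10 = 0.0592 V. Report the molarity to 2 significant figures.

With Cu²⁺/Cu at the cathode and Fe²⁺/Fe at the anode, E°cell = +0.34 − (−0.45) = +0.79 V (n = 2).
Since E = E° − (0.0592/n)·log Q, log Q = n(E° − E)/0.0592 = 2.061.
For Cu^2+(aq) + Fe(s) → Cu(s) + Fe^2+(aq), the reaction quotient is Q = [Fe^2+(aq)] / [Cu^2+(aq)].
Isolating [Fe^2+(aq)] in Q = 10^{2.061} yields log [Fe^2+(aq)] = 0.257, i.e. 1.8 M.

1.8 M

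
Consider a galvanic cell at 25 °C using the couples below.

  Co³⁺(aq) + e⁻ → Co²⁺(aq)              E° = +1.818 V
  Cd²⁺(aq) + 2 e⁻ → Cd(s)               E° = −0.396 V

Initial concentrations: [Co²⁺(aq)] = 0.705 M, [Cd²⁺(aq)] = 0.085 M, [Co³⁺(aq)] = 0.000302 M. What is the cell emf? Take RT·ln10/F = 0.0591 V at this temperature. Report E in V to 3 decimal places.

+2.047 V

The Co³⁺/Co²⁺ couple has the more positive E°, so it is the cathode; Cd²⁺/Cd is the anode.
E°cell = E°cat − E°an = +1.818 − (−0.396) = +2.214 V; n = 2.
The balanced reaction is 2 Co³⁺(aq) + Cd(s) → 2 Co²⁺(aq) + Cd²⁺(aq), so Q = ([Co²⁺(aq)]^2·[Cd²⁺(aq)]) / [Co³⁺(aq)]^2 = 4.63×10^5 and log Q = 5.666.
E = E° − (0.0591/n)·log Q = +2.214 − (0.0591/2)(5.666) = +2.047 V.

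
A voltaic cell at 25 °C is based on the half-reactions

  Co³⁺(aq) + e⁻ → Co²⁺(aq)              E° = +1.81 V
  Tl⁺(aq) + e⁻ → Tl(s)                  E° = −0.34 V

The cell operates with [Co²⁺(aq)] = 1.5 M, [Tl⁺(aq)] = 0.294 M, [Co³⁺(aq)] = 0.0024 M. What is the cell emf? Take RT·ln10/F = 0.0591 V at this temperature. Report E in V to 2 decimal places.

The Co³⁺/Co²⁺ couple has the more positive E°, so it is the cathode; Tl⁺/Tl is the anode.
E°cell = E°cat − E°an = +1.81 − (−0.34) = +2.15 V; n = 1.
The balanced reaction is Co³⁺(aq) + Tl(s) → Co²⁺(aq) + Tl⁺(aq), so Q = ([Co²⁺(aq)]·[Tl⁺(aq)]) / [Co³⁺(aq)] = 184 and log Q = 2.264.
By the Nernst equation, E = +2.15 − (0.0591/1)·(2.264) = +2.02 V.

+2.02 V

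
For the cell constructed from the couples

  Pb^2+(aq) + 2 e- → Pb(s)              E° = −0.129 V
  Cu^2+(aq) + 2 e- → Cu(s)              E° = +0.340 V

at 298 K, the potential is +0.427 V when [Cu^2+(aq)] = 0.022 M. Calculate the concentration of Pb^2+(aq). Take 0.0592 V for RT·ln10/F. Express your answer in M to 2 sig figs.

Cu²⁺/Cu is the cathode (higher E°); E°cell = +0.340 − (−0.129) = +0.469 V with n = 2.
Rearranging E = E° − (0.0592/n)·log Q gives log Q = 2(+0.469 − (+0.427))/0.0592 = 1.419.
The balanced reaction is Cu^2+(aq) + Pb(s) → Cu(s) + Pb^2+(aq), so Q = [Pb^2+(aq)] / [Cu^2+(aq)].
Substituting the known concentrations and solving, log [Pb^2+(aq)] = −0.239 and [Pb^2+(aq)] = 0.58 M.

0.58 M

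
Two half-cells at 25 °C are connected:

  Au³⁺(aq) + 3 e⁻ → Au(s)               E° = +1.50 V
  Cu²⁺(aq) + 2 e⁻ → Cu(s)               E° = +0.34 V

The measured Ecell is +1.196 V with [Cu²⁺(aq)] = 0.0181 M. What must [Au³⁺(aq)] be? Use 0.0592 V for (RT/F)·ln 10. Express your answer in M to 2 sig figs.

With Au³⁺/Au at the cathode and Cu²⁺/Cu at the anode, E°cell = +1.50 − (+0.34) = +1.16 V (n = 6).
Rearranging E = E° − (0.0592/n)·log Q gives log Q = 6(+1.16 − (+1.196))/0.0592 = −3.649.
The balanced reaction is 2 Au³⁺(aq) + 3 Cu(s) → 2 Au(s) + 3 Cu²⁺(aq), so Q = [Cu²⁺(aq)]^3 / [Au³⁺(aq)]^2.
Isolating [Au³⁺(aq)] in Q = 10^{−3.649} yields log [Au³⁺(aq)] = −0.789, i.e. 0.16 M.

0.16 M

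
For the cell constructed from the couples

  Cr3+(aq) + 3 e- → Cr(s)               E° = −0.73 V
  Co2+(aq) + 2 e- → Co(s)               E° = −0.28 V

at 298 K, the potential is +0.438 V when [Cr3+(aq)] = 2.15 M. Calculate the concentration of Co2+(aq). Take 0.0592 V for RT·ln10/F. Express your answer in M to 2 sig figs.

With Co²⁺/Co at the cathode and Cr³⁺/Cr at the anode, E°cell = −0.28 − (−0.73) = +0.45 V (n = 6).
Since E = E° − (0.0592/n)·log Q, log Q = n(E° − E)/0.0592 = 1.216.
Balancing electrons gives 3 Co2+(aq) + 2 Cr(s) → 3 Co(s) + 2 Cr3+(aq); thus Q = [Cr3+(aq)]^2 / [Co2+(aq)]^3.
Solving for the unknown gives log [Co2+(aq)] = −0.184, so [Co2+(aq)] ≈ 0.65 M.

0.65 M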